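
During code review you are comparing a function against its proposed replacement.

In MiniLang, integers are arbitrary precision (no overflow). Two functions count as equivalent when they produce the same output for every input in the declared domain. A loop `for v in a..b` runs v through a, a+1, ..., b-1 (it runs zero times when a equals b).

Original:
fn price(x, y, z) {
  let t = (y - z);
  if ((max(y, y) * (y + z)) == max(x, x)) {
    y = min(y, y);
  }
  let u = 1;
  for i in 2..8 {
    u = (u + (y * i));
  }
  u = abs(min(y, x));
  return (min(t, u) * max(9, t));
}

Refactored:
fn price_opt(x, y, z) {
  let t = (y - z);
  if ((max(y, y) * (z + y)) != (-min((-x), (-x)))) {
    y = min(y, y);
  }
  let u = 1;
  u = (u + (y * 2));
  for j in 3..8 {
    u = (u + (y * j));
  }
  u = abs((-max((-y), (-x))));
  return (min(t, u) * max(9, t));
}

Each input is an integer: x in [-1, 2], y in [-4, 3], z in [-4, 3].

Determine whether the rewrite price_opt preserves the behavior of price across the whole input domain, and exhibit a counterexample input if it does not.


One difference looks behavioral, but it never changes the outcome for any declared input.
As a probe, take x=0, y=-4, z=3: price runs t = -7; ((max(y, y) * (y + z)) == max(x, x)) -> false; u = 1; [i=2]; u = -7; [i=3]; u = -19; [i=4]; u = -35; [i=5]; u = -55; [i=6]; u = -79; [i=7]; u = -107; u = 4; return -63; price_opt runs t = -7; ((max(y, y) * (z + y)) != (-min((-x), (-x)))) -> true; y = -4; u = 1; u = -7; [j=3]; u = -19; [j=4]; u = -35; [j=5]; u = -55; [j=6]; u = -79; [j=7]; u = -107; u = 4; return -63; both end at -63.
An exhaustive pass over the 256 declared inputs shows identical outputs.
verdict: equivalent


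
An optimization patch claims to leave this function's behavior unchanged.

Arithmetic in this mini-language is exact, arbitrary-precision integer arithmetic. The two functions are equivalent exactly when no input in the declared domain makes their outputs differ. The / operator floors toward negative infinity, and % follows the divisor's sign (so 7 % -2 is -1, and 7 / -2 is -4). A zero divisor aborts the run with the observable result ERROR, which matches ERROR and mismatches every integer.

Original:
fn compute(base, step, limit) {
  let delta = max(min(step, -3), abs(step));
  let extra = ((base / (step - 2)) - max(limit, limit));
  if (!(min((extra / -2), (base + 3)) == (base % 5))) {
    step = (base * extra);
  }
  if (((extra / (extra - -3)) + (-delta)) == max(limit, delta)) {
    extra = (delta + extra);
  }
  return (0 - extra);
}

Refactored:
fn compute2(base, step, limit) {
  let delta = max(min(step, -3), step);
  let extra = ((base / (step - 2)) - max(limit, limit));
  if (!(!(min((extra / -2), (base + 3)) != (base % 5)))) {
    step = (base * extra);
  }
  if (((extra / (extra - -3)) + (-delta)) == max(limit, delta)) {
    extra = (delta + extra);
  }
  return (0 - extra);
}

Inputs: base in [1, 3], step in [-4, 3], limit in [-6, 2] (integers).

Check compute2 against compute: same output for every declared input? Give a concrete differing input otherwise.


Not equivalent: base=1, step=-3, limit=1 separates them (2 vs 5).
compute: delta=3, then extra=-2, then (!(min((extra / -2), (base + 3)) == (base % 5))) is false, then (((extra / (extra - -3)) + (-delta)) == max(limit, delta)) is false, then returns 2
compute2: delta=-3, then extra=-2, then (!(!(min((extra / -2), (base + 3)) != (base % 5)))) is false, then (((extra / (extra - -3)) + (-delta)) == max(limit, delta)) is true, then extra=-5, then returns 5
verdict: not equivalent; witness: base=1, step=-3, limit=1


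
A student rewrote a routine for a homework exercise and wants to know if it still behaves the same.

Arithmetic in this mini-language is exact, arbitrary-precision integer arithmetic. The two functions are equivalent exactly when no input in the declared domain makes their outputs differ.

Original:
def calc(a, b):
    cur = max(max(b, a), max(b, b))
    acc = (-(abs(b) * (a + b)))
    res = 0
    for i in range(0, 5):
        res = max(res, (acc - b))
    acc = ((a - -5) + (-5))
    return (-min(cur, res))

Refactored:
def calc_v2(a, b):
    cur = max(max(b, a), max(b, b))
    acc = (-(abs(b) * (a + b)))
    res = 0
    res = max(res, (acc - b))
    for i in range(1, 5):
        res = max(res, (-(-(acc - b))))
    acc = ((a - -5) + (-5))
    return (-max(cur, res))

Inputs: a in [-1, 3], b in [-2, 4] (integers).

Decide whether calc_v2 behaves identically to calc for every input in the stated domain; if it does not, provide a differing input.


Take a=-1, b=-2.
calc: cur becomes -1; next acc becomes 6; next res becomes 0; next at i=0:; next res becomes 8; next at i=1:; next res becomes 8; next at i=2:; next res becomes 8; next at i=3:; next res becomes 8; next at i=4:; next res becomes 8; next acc becomes -1; next final value 1
calc_v2: cur becomes -1; next acc becomes 6; next res becomes 0; next res becomes 8; next at i=1:; next res becomes 8; next at i=2:; next res becomes 8; next at i=3:; next res becomes 8; next at i=4:; next res becomes 8; next acc becomes -1; next final value -8
1 and -8 differ, so these are not the same function on this domain.
verdict: not equivalent; witness: a=-1, b=-2


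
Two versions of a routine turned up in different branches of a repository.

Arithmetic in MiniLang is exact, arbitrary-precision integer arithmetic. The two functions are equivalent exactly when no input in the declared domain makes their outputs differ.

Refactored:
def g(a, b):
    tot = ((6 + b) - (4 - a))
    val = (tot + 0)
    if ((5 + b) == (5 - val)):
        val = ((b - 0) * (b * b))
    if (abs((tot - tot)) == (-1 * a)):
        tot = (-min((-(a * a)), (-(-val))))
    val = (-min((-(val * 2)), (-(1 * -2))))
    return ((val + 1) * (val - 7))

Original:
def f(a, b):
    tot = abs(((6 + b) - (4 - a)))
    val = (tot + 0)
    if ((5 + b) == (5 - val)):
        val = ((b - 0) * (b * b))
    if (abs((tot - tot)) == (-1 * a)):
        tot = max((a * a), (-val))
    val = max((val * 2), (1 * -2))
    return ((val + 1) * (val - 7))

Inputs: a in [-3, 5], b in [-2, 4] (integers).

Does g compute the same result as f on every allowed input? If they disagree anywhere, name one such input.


Consider the input a=-3, b=-2.
f: tot=3, then val=3, then ((5 + b) == (5 - val)) is false, then (abs((tot - tot)) == (-1 * a)) is false, then val=6, then returns -7
g: tot=-3, then val=-3, then ((5 + b) == (5 - val)) is false, then (abs((tot - tot)) == (-1 * a)) is false, then val=-2, then returns 9
-7 != 9, so the rewrite changes behavior.
verdict: not equivalent; witness: a=-3, b=-2


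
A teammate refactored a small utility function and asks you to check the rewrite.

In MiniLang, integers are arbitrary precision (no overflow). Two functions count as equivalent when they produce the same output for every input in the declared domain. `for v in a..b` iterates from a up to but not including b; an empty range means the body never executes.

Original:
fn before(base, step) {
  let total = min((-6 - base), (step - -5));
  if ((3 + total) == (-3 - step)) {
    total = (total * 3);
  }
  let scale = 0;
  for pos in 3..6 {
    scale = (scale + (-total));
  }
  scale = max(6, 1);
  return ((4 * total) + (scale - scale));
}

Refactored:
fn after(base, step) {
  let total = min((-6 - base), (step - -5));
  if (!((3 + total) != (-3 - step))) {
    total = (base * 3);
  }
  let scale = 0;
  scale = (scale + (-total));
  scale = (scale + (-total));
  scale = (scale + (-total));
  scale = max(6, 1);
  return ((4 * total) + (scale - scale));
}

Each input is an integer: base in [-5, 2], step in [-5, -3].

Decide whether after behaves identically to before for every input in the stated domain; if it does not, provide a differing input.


At base=-5, step=-5: before gives -12, after gives -60.
verdict: not equivalent; witness: base=-5, step=-5


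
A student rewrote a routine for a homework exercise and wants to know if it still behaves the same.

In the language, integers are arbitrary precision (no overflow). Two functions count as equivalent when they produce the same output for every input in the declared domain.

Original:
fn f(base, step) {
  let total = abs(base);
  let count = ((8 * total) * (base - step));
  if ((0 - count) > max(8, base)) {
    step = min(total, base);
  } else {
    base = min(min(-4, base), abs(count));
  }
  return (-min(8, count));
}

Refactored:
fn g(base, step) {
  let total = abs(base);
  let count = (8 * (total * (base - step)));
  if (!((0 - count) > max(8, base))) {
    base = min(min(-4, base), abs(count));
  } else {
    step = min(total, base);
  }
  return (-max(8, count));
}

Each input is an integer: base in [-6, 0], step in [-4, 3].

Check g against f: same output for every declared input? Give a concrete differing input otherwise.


These are not equivalent — on base=-6, step=-4 the outputs split (96 vs -8).
f: total becomes 6; next count becomes -96; next ((0 - count) > max(8, base)) evaluates to true; next step becomes -6; next final value 96
g: total becomes 6; next count becomes -96; next (!((0 - count) > max(8, base))) evaluates to false; next step becomes -6; next final value -8
verdict: not equivalent; witness: base=-6, step=-4


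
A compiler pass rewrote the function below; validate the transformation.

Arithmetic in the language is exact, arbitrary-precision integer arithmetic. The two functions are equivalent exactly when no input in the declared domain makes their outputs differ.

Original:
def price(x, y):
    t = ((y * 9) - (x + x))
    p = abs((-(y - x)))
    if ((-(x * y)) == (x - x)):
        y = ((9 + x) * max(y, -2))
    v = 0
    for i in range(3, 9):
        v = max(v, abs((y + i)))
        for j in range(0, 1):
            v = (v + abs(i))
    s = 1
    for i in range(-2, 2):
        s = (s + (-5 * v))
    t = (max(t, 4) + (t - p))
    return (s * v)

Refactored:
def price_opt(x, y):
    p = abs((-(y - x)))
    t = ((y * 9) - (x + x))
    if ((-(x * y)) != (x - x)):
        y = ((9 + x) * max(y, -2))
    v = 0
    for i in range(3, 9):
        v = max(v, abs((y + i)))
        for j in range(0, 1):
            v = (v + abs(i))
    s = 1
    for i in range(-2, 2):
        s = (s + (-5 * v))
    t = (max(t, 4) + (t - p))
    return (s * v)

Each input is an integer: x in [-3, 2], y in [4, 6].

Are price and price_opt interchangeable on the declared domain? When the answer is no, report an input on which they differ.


Consider the input x=-3, y=4.
price: t becomes 42; next p becomes 7; next ((-(x * y)) == (x - x)) evaluates to false; next v becomes 0; next at i=3:; next v becomes 7; next at j=0:; next v becomes 10; next at i=4:; next v becomes 10; next at j=0:; next v becomes 14; next at i=5:; next v becomes 14; next at j=0:; next v becomes 19; next at i=6:; next v becomes 19; next at j=0:; next v becomes 25; next at i=7:; next v becomes 25; next at j=0:; next v becomes 32; next at i=8:; next v becomes 32; next at j=0:; next v becomes 40; next s becomes 1; next at i=-2:; next s becomes -199; next at i=-1:; next s becomes -399; next at i=0:; next s becomes -599; next at i=1:; next s becomes -799; next t becomes 77; next final value -31960
price_opt: p becomes 7; next t becomes 42; next ((-(x * y)) != (x - x)) evaluates to true; next y becomes 24; next v becomes 0; next at i=3:; next v becomes 27; next at j=0:; next v becomes 30; next at i=4:; next v becomes 30; next at j=0:; next v becomes 34; next at i=5:; next v becomes 34; next at j=0:; next v becomes 39; next at i=6:; next v becomes 39; next at j=0:; next v becomes 45; next at i=7:; next v becomes 45; next at j=0:; next v becomes 52; next at i=8:; next v becomes 52; next at j=0:; next v becomes 60; next s becomes 1; next at i=-2:; next s becomes -299; next at i=-1:; next s becomes -599; next at i=0:; next s becomes -899; next at i=1:; next s becomes -1199; next t becomes 77; next final value -71940
-31960 against -71940: the behavior changed.
verdict: not equivalent; witness: x=-3, y=4


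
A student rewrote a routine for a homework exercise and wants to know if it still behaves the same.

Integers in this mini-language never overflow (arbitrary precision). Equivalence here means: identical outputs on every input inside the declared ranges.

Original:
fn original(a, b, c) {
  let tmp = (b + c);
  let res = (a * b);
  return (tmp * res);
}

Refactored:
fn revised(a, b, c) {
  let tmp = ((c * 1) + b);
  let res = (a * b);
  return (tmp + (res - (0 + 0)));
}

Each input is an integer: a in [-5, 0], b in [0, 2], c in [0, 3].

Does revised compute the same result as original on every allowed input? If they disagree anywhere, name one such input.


Evaluate both at a=-5, b=0, c=1.
original: tmp=1, then res=0, then returns 0
revised: tmp=1, then res=0, then returns 1
0 against 1: the behavior changed.
verdict: not equivalent; witness: a=-5, b=0, c=1


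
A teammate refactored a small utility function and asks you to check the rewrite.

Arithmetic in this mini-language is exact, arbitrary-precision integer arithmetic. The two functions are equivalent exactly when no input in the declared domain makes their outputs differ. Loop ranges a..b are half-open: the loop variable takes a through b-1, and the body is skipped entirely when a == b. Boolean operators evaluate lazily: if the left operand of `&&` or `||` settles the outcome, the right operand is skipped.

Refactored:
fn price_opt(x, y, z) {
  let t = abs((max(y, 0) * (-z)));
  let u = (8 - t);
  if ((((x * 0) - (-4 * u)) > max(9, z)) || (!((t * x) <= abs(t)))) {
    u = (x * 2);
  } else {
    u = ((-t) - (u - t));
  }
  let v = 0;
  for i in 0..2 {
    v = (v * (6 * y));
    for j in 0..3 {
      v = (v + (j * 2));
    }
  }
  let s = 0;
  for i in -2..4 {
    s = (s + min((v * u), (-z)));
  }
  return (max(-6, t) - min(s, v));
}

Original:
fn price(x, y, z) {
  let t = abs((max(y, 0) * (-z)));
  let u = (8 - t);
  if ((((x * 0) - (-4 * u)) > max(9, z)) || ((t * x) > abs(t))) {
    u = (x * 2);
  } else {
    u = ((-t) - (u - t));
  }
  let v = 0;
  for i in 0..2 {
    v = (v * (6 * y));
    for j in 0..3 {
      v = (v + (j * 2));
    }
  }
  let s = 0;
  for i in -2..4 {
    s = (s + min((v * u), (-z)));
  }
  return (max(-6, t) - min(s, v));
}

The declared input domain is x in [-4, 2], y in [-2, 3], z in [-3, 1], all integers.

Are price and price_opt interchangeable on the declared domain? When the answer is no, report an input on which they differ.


Side by side, the visible changes include: comparison usage differs; boolean connective usage differs.
As a probe, take x=-3, y=-2, z=-3: price runs t = 0; u = 8; ((((x * 0) - (-4 * u)) > max(9, z)) || ((t * x) > abs(t))) -> true; u = -6; v = 0; [i=0]; v = 0; [j=0]; v = 0; [j=1]; v = 2; [j=2]; v = 6; [i=1]; v = -72; [j=0]; v = -72; [j=1]; v = -70; [j=2]; v = -66; s = 0; [i=-2]; s = 3; [i=-1]; s = 6; [i=0]; s = 9; [i=1]; s = 12; [i=2]; s = 15; [i=3]; s = 18; return 66; price_opt runs t = 0; u = 8; ((((x * 0) - (-4 * u)) > max(9, z)) || (!((t * x) <= abs(t)))) -> true; u = -6; v = 0; [i=0]; v = 0; [j=0]; v = 0; [j=1]; v = 2; [j=2]; v = 6; [i=1]; v = -72; [j=0]; v = -72; [j=1]; v = -70; [j=2]; v = -66; s = 0; [i=-2]; s = 3; [i=-1]; s = 6; [i=0]; s = 9; [i=1]; s = 12; [i=2]; s = 15; [i=3]; s = 18; return 66; both end at 66.
Checked all 210 inputs in the declared domain: the outputs agree on every one.
verdict: equivalent


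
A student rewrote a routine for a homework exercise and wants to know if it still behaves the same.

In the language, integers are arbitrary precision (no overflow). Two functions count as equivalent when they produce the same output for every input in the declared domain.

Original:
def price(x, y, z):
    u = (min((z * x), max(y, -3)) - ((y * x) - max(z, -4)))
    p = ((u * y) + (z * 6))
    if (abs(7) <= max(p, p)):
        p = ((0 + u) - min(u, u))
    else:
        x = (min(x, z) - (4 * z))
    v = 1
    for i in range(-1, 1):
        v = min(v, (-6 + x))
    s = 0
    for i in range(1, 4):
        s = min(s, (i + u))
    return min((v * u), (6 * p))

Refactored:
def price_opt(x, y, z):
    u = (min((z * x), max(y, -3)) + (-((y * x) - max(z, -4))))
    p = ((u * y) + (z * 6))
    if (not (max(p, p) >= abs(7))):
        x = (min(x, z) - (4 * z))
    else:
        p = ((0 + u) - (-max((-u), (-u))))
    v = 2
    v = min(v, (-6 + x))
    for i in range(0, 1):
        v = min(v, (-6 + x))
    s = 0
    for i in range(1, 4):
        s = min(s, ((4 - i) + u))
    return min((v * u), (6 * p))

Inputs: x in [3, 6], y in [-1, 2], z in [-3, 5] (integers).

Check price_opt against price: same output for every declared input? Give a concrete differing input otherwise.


At x=6, y=-1, z=-3: price gives -18, price_opt gives -30.
verdict: not equivalent; witness: x=6, y=-1, z=-3


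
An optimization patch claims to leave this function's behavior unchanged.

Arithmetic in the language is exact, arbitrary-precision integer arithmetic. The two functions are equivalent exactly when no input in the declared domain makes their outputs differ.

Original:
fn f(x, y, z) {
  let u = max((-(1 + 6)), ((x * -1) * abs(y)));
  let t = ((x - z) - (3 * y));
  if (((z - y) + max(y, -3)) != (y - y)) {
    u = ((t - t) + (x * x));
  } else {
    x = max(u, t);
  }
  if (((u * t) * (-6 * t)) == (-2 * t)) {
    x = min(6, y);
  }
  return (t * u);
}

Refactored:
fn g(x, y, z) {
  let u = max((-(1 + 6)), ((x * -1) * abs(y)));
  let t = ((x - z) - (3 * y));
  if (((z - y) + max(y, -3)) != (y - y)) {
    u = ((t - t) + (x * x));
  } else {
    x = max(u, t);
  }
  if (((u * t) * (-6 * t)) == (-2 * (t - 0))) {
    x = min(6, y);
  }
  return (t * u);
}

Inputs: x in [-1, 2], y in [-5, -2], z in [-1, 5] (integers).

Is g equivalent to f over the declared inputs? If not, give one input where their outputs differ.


The two versions differ — the changes include constant usage differs, and arithmetic usage differs.
One worked example (x=-1, y=-5, z=1) — f: u=5, then t=13, then (((z - y) + max(y, -3)) != (y - y)) is true, then u=1, then (((u * t) * (-6 * t)) == (-2 * t)) is false, then returns 13; g: u=5, then t=13, then (((z - y) + max(y, -3)) != (y - y)) is true, then u=1, then (((u * t) * (-6 * t)) == (-2 * (t - 0))) is false, then returns 13; agreement on 13.
Across all 112 domain points the two functions coincide.
verdict: equivalent


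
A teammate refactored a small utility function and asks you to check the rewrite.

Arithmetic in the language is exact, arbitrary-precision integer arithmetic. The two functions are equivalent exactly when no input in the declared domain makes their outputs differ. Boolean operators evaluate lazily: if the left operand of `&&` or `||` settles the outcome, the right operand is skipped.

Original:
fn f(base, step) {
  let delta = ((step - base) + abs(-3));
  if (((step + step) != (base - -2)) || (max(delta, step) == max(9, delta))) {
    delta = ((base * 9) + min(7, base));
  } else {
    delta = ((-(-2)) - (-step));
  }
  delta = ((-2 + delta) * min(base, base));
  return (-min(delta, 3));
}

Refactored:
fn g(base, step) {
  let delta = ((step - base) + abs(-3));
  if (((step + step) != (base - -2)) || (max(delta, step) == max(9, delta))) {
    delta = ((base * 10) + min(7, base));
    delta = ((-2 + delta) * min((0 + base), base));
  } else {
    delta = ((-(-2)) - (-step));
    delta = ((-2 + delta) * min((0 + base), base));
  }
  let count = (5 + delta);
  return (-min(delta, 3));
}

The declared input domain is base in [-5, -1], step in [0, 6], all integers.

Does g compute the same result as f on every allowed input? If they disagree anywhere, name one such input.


The suspicious edit (`9` became `10`) never changes the result for any input inside the declared domain; all 35 inputs agree.
verdict: equivalent


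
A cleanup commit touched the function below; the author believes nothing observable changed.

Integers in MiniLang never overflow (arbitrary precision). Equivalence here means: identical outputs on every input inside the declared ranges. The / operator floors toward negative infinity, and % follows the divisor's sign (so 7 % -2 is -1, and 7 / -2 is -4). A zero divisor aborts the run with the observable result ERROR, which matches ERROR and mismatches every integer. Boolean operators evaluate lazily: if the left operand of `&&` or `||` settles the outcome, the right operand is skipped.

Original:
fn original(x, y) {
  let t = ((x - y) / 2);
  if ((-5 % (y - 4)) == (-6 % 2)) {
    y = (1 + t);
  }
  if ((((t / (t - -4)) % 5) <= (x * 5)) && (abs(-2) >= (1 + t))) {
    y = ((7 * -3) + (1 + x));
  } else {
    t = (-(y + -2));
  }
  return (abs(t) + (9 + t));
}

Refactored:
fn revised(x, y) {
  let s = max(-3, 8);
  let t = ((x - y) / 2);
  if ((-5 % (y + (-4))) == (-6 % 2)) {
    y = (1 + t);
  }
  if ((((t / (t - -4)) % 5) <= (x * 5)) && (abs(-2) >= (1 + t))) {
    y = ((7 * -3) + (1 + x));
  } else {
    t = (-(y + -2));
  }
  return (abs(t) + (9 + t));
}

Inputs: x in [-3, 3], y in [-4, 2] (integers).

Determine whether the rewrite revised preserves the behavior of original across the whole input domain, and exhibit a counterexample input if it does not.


Behavior is preserved: although arithmetic usage differs, constant usage differs, statement counts differ, local variable names differ, min/max/abs usage differs, the outputs never diverge.
Spot check at x=2, y=2 — original: t = 0; ((-5 % (y - 4)) == (-6 % 2)) -> false; ((((t / (t - -4)) % 5) <= (x * 5)) && (abs(-2) >= (1 + t))) -> true; y = -18; return 9. revised: s = 8; t = 0; ((-5 % (y + (-4))) == (-6 % 2)) -> false; ((((t / (t - -4)) % 5) <= (x * 5)) && (abs(-2) >= (1 + t))) -> true; y = -18; return 9. Both give 9.
Every one of the 49 inputs gives matching results.
verdict: equivalent


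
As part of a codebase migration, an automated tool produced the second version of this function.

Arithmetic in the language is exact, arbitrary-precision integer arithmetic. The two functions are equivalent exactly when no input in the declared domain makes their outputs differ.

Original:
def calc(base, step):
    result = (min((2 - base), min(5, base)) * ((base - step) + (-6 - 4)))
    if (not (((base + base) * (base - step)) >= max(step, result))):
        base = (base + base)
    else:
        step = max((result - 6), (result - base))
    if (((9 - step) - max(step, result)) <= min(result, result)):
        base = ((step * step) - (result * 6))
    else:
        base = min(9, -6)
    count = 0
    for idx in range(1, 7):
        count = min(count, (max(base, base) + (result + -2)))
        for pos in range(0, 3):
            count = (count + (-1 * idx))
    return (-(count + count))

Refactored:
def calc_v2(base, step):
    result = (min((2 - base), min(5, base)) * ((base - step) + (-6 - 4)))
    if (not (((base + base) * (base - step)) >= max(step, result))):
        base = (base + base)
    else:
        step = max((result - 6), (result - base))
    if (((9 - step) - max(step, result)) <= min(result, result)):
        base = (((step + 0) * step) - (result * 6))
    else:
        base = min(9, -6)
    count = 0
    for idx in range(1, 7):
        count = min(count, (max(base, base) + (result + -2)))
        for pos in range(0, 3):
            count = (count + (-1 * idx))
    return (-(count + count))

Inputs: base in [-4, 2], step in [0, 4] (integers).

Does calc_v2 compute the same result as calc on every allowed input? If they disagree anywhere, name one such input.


Behavior is preserved: although arithmetic usage differs, and constant usage differs, the outputs never diverge.
Tracing base=1, step=2: calc: result = -11; (not (((base + base) * (base - step)) >= max(step, result))) -> true; base = 2; (((9 - step) - max(step, result)) <= min(result, result)) -> false; base = -6; count = 0; [idx=1]; count = -19; [pos=0]; count = -20; [pos=1]; count = -21; [pos=2]; count = -22; [idx=2]; count = -22; [pos=0]; count = -24; [pos=1]; count = -26; [pos=2]; count = -28; [idx=3]; count = -28; [pos=0]; count = -31; [pos=1]; count = -34; [pos=2]; count = -37; [idx=4]; count = -37; [pos=0]; count = -41; [pos=1]; count = -45; [pos=2]; count = -49; [idx=5]; count = -49; [pos=0]; count = -54; [pos=1]; count = -59; [pos=2]; count = -64; [idx=6]; count = -64; [pos=0]; count = -70; [pos=1]; count = -76; [pos=2]; count = -82; return 164 | calc_v2: result = -11; (not (((base + base) * (base - step)) >= max(step, result))) -> true; base = 2; (((9 - step) - max(step, result)) <= min(result, result)) -> false; base = -6; count = 0; [idx=1]; count = -19; [pos=0]; count = -20; [pos=1]; count = -21; [pos=2]; count = -22; [idx=2]; count = -22; [pos=0]; count = -24; [pos=1]; count = -26; [pos=2]; count = -28; [idx=3]; count = -28; [pos=0]; count = -31; [pos=1]; count = -34; [pos=2]; count = -37; [idx=4]; count = -37; [pos=0]; count = -41; [pos=1]; count = -45; [pos=2]; count = -49; [idx=5]; count = -49; [pos=0]; count = -54; [pos=1]; count = -59; [pos=2]; count = -64; [idx=6]; count = -64; [pos=0]; count = -70; [pos=1]; count = -76; [pos=2]; count = -82; return 164 — matching result 164.
Checked all 35 inputs in the declared domain: the outputs agree on every one.
verdict: equivalent


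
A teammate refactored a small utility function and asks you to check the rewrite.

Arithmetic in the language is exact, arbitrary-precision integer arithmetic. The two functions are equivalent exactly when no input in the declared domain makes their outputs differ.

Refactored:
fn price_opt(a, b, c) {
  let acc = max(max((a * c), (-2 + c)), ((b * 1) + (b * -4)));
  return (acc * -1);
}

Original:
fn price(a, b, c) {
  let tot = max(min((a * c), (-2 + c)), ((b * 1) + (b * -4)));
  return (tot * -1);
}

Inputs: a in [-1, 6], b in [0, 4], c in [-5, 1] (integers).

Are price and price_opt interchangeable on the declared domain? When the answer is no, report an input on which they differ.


Run the pair on a=-1, b=0, c=-5.
price: tot=0, then returns 0
price_opt: acc=5, then returns -5
0 against -5: the behavior changed.
verdict: not equivalent; witness: a=-1, b=0, c=-5


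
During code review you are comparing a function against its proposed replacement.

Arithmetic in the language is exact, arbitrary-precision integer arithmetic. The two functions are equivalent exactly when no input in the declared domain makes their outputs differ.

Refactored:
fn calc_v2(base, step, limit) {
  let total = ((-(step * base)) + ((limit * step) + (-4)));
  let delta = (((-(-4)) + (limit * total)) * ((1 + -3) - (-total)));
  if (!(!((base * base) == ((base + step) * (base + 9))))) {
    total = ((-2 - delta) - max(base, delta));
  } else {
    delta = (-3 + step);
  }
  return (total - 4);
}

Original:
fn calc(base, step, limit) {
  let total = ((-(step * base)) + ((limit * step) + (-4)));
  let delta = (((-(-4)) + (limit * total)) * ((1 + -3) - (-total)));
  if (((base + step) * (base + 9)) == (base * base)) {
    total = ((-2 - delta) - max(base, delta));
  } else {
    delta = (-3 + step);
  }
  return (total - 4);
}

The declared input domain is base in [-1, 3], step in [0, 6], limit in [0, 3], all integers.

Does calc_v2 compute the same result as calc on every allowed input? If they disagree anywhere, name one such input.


Comparing the listings, the differences include: boolean connective usage differs.
Tracing base=3, step=6, limit=2: calc: total=-10, then delta=192, then (((base + step) * (base + 9)) == (base * base)) is false, then delta=3, then returns -14 | calc_v2: total=-10, then delta=192, then (!(!((base * base) == ((base + step) * (base + 9))))) is false, then delta=3, then returns -14 — matching result -14.
Checked all 140 inputs in the declared domain: the outputs agree on every one.
verdict: equivalent


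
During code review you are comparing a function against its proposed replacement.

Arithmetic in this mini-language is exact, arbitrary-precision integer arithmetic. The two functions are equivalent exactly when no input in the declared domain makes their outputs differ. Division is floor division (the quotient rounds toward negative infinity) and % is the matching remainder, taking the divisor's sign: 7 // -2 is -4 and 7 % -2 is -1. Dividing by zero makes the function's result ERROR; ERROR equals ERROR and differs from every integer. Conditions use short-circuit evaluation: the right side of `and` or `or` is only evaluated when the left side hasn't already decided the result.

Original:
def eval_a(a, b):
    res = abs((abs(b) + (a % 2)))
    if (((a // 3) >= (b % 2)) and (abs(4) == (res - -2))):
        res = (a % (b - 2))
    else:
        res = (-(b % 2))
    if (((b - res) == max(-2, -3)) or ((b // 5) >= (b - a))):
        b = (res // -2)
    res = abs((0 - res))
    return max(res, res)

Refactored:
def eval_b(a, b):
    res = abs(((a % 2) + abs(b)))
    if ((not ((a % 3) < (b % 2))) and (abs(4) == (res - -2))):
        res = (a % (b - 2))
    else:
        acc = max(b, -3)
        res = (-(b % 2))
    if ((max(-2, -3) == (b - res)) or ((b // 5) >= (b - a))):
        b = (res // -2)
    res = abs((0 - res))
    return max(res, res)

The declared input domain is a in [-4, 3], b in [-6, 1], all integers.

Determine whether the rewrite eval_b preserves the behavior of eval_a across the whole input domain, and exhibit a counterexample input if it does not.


Consider the input a=-2, b=-2.
eval_a: res=2, then (((a // 3) >= (b % 2)) and (abs(4) == (res - -2))) is false, then res=0, then (((b - res) == max(-2, -3)) or ((b // 5) >= (b - a))) is true, then b=0, then res=0, then returns 0
eval_b: res=2, then ((not ((a % 3) < (b % 2))) and (abs(4) == (res - -2))) is true, then res=-2, then ((max(-2, -3) == (b - res)) or ((b // 5) >= (b - a))) is false, then res=2, then returns 2
0 against 2: the behavior changed.
verdict: not equivalent; witness: a=-2, b=-2


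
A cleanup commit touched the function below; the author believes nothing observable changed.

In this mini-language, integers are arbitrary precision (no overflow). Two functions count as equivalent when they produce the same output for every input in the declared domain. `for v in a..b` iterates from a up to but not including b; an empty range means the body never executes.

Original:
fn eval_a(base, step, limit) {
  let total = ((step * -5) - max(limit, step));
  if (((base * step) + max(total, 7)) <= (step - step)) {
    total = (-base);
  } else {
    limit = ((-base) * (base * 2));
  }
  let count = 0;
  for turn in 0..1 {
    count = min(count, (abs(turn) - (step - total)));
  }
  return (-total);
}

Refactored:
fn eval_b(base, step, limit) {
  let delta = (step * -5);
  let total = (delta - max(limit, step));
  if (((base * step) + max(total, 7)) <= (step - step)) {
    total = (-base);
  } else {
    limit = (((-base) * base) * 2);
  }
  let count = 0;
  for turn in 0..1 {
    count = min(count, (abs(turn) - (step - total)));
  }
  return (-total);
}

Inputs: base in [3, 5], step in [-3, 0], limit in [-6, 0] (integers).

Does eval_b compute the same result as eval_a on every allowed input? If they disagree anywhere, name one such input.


Comparing the listings, the differences include: local variable names differ; and statement counts differ.
Tracing base=5, step=0, limit=-1: eval_a: total = 0; (((base * step) + max(total, 7)) <= (step - step)) -> false; limit = -50; count = 0; [turn=0]; count = 0; return 0 | eval_b: delta = 0; total = 0; (((base * step) + max(total, 7)) <= (step - step)) -> false; limit = -50; count = 0; [turn=0]; count = 0; return 0 — matching result 0.
An exhaustive pass over the 84 declared inputs shows identical outputs.
verdict: equivalent


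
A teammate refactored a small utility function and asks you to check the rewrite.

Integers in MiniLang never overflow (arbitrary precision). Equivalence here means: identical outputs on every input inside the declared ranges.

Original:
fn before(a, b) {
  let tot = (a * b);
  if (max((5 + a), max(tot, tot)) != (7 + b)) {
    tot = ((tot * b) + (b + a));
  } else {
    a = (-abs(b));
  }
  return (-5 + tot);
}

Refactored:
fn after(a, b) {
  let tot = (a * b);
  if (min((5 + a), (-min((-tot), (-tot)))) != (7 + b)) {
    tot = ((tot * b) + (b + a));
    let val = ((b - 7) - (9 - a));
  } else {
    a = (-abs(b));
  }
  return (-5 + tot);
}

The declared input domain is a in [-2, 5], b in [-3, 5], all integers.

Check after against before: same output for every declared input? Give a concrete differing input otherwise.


These are not equivalent — on a=-1, b=-3 the outputs split (-2 vs -18).
before: tot=3, then (max((5 + a), max(tot, tot)) != (7 + b)) is false, then a=-3, then returns -2
after: tot=3, then (min((5 + a), (-min((-tot), (-tot)))) != (7 + b)) is true, then tot=-13, then val=-20, then returns -18
verdict: not equivalent; witness: a=-1, b=-3


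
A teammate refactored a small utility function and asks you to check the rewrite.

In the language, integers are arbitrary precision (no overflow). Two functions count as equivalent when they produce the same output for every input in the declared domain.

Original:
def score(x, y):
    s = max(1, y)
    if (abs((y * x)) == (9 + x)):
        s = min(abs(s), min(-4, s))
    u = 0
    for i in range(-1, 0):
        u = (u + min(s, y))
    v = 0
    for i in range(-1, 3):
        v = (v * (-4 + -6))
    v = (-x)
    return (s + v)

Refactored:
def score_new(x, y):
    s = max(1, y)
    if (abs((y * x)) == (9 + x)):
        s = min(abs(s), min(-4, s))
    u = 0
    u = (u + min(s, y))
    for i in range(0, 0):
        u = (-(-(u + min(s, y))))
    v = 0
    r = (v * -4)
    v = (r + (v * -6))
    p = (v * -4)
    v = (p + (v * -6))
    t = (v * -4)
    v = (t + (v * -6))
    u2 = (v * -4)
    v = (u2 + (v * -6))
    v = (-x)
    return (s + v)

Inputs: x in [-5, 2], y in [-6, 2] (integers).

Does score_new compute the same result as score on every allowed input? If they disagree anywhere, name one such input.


This is a faithful refactor — local variable names differ; also constant usage differs; also min/max/abs usage differs; also loop structure differs; also statement counts differ; also arithmetic usage differs, but the computed results match everywhere.
One worked example (x=-4, y=-6) — score: s becomes 1; next (abs((y * x)) == (9 + x)) evaluates to false; next u becomes 0; next at i=-1:; next u becomes -6; next v becomes 0; next at i=-1:; next v becomes 0; next at i=0:; next v becomes 0; next at i=1:; next v becomes 0; next at i=2:; next v becomes 0; next v becomes 4; next final value 5; score_new: s becomes 1; next (abs((y * x)) == (9 + x)) evaluates to false; next u becomes 0; next u becomes -6; next i never enters its loop body; next v becomes 0; next r becomes 0; next v becomes 0; next p becomes 0; next v becomes 0; next t becomes 0; next v becomes 0; next u2 becomes 0; next v becomes 0; next v becomes 4; next final value 5; agreement on 5.
Across all 72 domain points the two functions coincide.
verdict: equivalent


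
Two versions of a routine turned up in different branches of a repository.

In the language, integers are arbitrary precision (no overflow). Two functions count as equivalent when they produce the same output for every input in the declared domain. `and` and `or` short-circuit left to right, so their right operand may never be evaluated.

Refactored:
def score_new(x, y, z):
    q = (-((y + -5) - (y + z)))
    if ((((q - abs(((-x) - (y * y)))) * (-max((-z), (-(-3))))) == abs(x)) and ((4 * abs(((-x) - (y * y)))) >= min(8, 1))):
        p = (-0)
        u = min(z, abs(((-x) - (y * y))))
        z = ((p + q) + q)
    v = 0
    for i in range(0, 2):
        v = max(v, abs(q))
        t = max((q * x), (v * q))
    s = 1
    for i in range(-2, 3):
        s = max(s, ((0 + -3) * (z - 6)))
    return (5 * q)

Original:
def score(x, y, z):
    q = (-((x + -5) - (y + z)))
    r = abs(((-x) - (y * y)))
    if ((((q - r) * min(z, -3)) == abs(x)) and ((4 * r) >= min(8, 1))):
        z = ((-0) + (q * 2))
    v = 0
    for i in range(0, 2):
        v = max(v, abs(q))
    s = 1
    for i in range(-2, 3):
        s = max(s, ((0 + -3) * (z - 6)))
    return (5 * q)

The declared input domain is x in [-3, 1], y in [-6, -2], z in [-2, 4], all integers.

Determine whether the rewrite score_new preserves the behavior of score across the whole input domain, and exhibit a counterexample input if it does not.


Take x=-3, y=-6, z=-2.
score: q := 0 | r := 33 | ((((q - r) * min(z, -3)) == abs(x)) and ((4 * r) >= min(8, 1))): false | v := 0 | iter i=0: | v := 0 | iter i=1: | v := 0 | s := 1 | iter i=-2: | s := 24 | iter i=-1: | s := 24 | iter i=0: | s := 24 | iter i=1: | s := 24 | iter i=2: | s := 24 | result 0
score_new: q := 3 | ((((q - abs(((-x) - (y * y)))) * (-max((-z), (-(-3))))) == abs(x)) and ((4 * abs(((-x) - (y * y)))) >= min(8, 1))): false | v := 0 | iter i=0: | v := 3 | t := 9 | iter i=1: | v := 3 | t := 9 | s := 1 | iter i=-2: | s := 24 | iter i=-1: | s := 24 | iter i=0: | s := 24 | iter i=1: | s := 24 | iter i=2: | s := 24 | result 15
0 against 15: the behavior changed.
verdict: not equivalent; witness: x=-3, y=-6, z=-2


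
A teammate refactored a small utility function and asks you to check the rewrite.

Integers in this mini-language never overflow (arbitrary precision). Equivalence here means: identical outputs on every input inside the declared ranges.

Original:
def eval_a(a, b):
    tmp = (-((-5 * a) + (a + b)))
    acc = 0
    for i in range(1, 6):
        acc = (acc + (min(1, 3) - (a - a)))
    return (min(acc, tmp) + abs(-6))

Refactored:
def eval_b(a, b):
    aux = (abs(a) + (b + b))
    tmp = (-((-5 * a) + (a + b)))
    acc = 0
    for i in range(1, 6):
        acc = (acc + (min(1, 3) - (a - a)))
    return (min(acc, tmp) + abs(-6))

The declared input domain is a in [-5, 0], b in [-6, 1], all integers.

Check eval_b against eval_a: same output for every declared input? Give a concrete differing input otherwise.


Equivalent — the differences include arithmetic usage differs; also statement counts differ; also local variable names differ; also min/max/abs usage differs, yet no declared input distinguishes the two.
As a probe, take a=0, b=0: eval_a runs tmp = 0; acc = 0; [i=1]; acc = 1; [i=2]; acc = 2; [i=3]; acc = 3; [i=4]; acc = 4; [i=5]; acc = 5; return 6; eval_b runs aux = 0; tmp = 0; acc = 0; [i=1]; acc = 1; [i=2]; acc = 2; [i=3]; acc = 3; [i=4]; acc = 4; [i=5]; acc = 5; return 6; both end at 6.
Every one of the 48 inputs gives matching results.
verdict: equivalent


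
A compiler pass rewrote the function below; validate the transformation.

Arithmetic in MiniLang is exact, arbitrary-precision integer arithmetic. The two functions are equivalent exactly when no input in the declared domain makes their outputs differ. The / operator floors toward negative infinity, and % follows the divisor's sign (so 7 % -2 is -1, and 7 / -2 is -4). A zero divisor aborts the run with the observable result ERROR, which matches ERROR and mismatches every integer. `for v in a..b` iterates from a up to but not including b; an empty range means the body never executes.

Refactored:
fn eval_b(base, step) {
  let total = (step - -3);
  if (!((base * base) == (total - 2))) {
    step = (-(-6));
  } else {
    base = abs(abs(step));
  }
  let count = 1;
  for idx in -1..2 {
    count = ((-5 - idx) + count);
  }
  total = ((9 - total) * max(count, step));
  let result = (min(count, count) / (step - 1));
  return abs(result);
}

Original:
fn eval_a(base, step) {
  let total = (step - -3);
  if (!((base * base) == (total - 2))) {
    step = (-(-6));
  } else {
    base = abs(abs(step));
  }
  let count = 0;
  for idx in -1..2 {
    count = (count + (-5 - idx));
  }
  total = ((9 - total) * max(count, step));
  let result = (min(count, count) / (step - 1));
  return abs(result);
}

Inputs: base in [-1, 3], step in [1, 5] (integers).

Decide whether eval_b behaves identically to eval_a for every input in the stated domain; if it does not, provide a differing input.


Try base=2, step=3.
eval_a: total=6, then (!((base * base) == (total - 2))) is false, then base=3, then count=0, then (idx=-1), then count=-4, then (idx=0), then count=-9, then (idx=1), then count=-15, then total=9, then result=-8, then returns 8
eval_b: total=6, then (!((base * base) == (total - 2))) is false, then base=3, then count=1, then (idx=-1), then count=-3, then (idx=0), then count=-8, then (idx=1), then count=-14, then total=9, then result=-7, then returns 7
8 != 7, so the rewrite changes behavior.
verdict: not equivalent; witness: base=2, step=3
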